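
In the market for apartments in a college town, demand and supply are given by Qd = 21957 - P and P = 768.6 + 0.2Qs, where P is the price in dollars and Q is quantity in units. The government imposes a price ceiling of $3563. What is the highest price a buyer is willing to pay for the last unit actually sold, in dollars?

7985

Rearranging supply gives Qs = 5P - 3843. Without the control the market clears where 21957 - P = 5P - 3843, i.e. P* = 4300 and Q* = 17657.
The ceiling of 3563 is below the equilibrium price 4300, so it binds.
At P = 3563: Qd = 21957 - 3563 = 18394 and Qs = 5·3563 - 3843 = 13972.
Only 13972 units reach the market. On the demand curve, the marginal buyer's willingness to pay at Q = 13972 is (21957 - 13972) = 7985.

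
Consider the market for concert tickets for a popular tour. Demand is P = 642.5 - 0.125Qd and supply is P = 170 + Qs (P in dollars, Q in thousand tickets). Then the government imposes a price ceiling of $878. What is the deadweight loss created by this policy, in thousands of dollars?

Rearranging demand gives Qd = 5140 - 8P; rearranging supply gives Qs = P - 170. In a free market, 5140 - 8P = P - 170 gives the equilibrium P* = 590, Q* = 420.
Since 878 is above P* = 590, the ceiling does not bind and the free-market outcome prevails.
Since the control does not bind, no trades are prevented and deadweight loss is zero.

0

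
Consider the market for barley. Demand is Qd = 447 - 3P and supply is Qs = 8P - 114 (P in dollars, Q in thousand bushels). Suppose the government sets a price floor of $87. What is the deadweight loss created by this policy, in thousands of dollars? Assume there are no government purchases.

Equilibrium: 447 - 3P = 8P - 114, so 561 = 11P and P* = 51, Q* = 294.
The floor of 87 is above the equilibrium price 51, so it binds.
At P = 87: Qd = 447 - 3·87 = 186 and Qs = 8·87 - 114 = 582.
Quantity traded falls to 186. At Q = 186 the demand price is (447 - 186)/3 = 87 and the supply price is (114 + 186)/8 = 37.5.
Deadweight loss = ½ · (87 - 37.5) · (294 - 186) = ½ · 49.5 · 108 = 2673.

2673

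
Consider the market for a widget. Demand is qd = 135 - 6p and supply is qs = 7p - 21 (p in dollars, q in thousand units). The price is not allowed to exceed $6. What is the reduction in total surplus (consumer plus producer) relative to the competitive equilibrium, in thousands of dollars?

273

In a free market, 135 - 6p = 7p - 21 gives the equilibrium p* = 12, q* = 63.
The ceiling of 6 is below the equilibrium price 12, so it binds.
At p = 6: qd = 135 - 6·6 = 99 and qs = 7·6 - 21 = 21.
Quantity traded falls to 21. At q = 21 the demand price is (135 - 21)/6 = 19 and the supply price is (21 + 21)/7 = 6.
Deadweight loss = ½ · (19 - 6) · (63 - 21) = ½ · 13 · 42 = 273.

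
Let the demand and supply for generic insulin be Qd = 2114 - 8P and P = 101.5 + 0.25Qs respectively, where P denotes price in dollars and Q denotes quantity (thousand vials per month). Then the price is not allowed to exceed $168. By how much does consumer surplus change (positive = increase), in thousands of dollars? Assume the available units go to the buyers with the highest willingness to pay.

9408

Rearranging supply gives Qs = 4P - 406. Equilibrium: 2114 - 8P = 4P - 406, so 2520 = 12P and P* = 210, Q* = 434.
Because the ceiling (168) lies below the market-clearing price, it is binding.
At P = 168: Qd = 2114 - 8·168 = 770 and Qs = 4·168 - 406 = 266.
Consumer surplus without the control is ½ · (264.25 - 210) · 434 = 11772.25.
With the ceiling, 266 units are sold at 168 (assume they go to the highest-value buyers). The demand price at Q = 266 is 231, so CS = ½ · [(264.25 - 168) + (231 - 168)] · 266 = 21180.25.
Change in consumer surplus = 21180.25 - 11772.25 = 9408.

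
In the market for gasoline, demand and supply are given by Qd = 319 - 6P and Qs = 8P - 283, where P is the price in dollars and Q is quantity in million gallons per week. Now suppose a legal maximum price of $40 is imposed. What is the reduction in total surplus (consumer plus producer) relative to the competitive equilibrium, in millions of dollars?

Without the control the market clears where 319 - 6P = 8P - 283, i.e. P* = 43 and Q* = 61.
The ceiling of 40 is below the equilibrium price 43, so it binds.
At P = 40: Qd = 319 - 6·40 = 79 and Qs = 8·40 - 283 = 37.
Quantity traded falls to 37. At Q = 37 the demand price is (319 - 37)/6 = 47 and the supply price is (283 + 37)/8 = 40.
Deadweight loss = ½ · (47 - 40) · (61 - 37) = ½ · 7 · 24 = 84.

84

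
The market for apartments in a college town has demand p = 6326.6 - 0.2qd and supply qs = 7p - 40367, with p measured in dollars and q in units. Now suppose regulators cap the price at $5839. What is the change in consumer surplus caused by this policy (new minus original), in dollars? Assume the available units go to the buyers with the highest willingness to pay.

-45546.9

Rearranging demand gives qd = 31633 - 5p. Equilibrium: 31633 - 5p = 7p - 40367, so 72000 = 12p and p* = 6000, q* = 1633.
Because the ceiling (5839) lies below the market-clearing price, it is binding.
At p = 5839: qd = 31633 - 5·5839 = 2438 and qs = 7·5839 - 40367 = 506.
Consumer surplus without the control is ½ · (6326.6 - 6000) · 1633 = 266668.9.
With the ceiling, 506 units are sold at 5839 (assume they go to the highest-value buyers). The demand price at q = 506 is 6225.4, so CS = ½ · [(6326.6 - 5839) + (6225.4 - 5839)] · 506 = 221122.
Change in consumer surplus = 221122 - 266668.9 = -45546.9.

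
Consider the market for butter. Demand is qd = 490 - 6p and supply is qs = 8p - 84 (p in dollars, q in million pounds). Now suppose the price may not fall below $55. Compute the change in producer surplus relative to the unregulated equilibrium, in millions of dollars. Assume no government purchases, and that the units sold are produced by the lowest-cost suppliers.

1799

Setting quantity demanded equal to quantity supplied, 490 - 6p = 8p - 84, gives p* = 41 and q* = 244.
Since 55 > 41, the floor is binding.
At p = 55: qd = 490 - 6·55 = 160 and qs = 8·55 - 84 = 356.
Producer surplus without the control is ½ · (41 - 10.5) · 244 = 3721.
With the floor, 160 units are sold at 55. The supply price at q = 160 is 30.5, so PS = ½ · [(55 - 10.5) + (55 - 30.5)] · 160 = 5520.
Change in producer surplus = 5520 - 3721 = 1799.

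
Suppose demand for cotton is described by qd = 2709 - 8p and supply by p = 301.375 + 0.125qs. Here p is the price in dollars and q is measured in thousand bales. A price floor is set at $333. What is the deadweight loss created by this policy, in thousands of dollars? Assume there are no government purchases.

1352

Rearranging supply gives qs = 8p - 2411. Without the control the market clears where 2709 - 8p = 8p - 2411, i.e. p* = 320 and q* = 149.
Since 333 > 320, the floor is binding.
At p = 333: qd = 2709 - 8·333 = 45 and qs = 8·333 - 2411 = 253.
Quantity traded falls to 45. At q = 45 the demand price is (2709 - 45)/8 = 333 and the supply price is (2411 + 45)/8 = 307.
Deadweight loss = ½ · (333 - 307) · (149 - 45) = ½ · 26 · 104 = 1352.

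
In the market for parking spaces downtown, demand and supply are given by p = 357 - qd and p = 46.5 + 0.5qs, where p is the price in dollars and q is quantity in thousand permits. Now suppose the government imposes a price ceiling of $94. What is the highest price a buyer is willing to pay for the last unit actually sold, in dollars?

262

Rearranging demand gives qd = 357 - p; rearranging supply gives qs = 2p - 93. Equilibrium: 357 - p = 2p - 93, so 450 = 3p and p* = 150, q* = 207.
The ceiling of 94 is below the equilibrium price 150, so it binds.
At p = 94: qd = 357 - 94 = 263 and qs = 2·94 - 93 = 95.
Only 95 units reach the market. On the demand curve, the marginal buyer's willingness to pay at q = 95 is (357 - 95) = 262.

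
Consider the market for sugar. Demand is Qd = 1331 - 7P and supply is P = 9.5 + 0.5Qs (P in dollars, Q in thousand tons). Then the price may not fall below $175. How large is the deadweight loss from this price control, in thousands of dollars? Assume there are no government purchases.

Rearranging supply gives Qs = 2P - 19. Without the control the market clears where 1331 - 7P = 2P - 19, i.e. P* = 150 and Q* = 281.
The floor of 175 is above the equilibrium price 150, so it binds.
At P = 175: Qd = 1331 - 7·175 = 106 and Qs = 2·175 - 19 = 331.
Quantity traded falls to 106. At Q = 106 the demand price is (1331 - 106)/7 = 175 and the supply price is (19 + 106)/2 = 62.5.
Deadweight loss = ½ · (175 - 62.5) · (281 - 106) = ½ · 112.5 · 175 = 9843.75.

9843.75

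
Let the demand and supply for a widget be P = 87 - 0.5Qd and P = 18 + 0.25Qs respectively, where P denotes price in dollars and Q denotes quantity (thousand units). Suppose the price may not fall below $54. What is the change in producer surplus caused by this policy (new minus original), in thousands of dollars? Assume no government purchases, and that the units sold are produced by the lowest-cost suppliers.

Rearranging demand gives Qd = 174 - 2P; rearranging supply gives Qs = 4P - 72. Without the control the market clears where 174 - 2P = 4P - 72, i.e. P* = 41 and Q* = 92.
The floor of 54 is above the equilibrium price 41, so it binds.
At P = 54: Qd = 174 - 2·54 = 66 and Qs = 4·54 - 72 = 144.
Producer surplus without the control is ½ · (41 - 18) · 92 = 1058.
With the floor, 66 units are sold at 54. The supply price at Q = 66 is 34.5, so PS = ½ · [(54 - 18) + (54 - 34.5)] · 66 = 1831.5.
Change in producer surplus = 1831.5 - 1058 = 773.5.

773.5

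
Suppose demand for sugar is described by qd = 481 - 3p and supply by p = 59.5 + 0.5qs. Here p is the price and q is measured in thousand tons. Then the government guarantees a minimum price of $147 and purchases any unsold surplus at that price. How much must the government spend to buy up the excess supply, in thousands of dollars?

19845

Rearranging supply gives qs = 2p - 119. Setting quantity demanded equal to quantity supplied, 481 - 3p = 2p - 119, gives p* = 120 and q* = 121.
The floor of 147 is above the equilibrium price 120, so it binds.
At p = 147: qd = 481 - 3·147 = 40 and qs = 2·147 - 119 = 175.
Surplus = qs - qd = 135.
Government expenditure = surplus × support price = 135 × 147 = 19845.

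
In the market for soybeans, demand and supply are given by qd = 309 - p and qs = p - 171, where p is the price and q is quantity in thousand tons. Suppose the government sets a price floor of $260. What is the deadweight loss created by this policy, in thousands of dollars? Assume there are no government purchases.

Setting quantity demanded equal to quantity supplied, 309 - p = p - 171, gives p* = 240 and q* = 69.
The floor of 260 is above the equilibrium price 240, so it binds.
At p = 260: qd = 309 - 260 = 49 and qs = 260 - 171 = 89.
Quantity traded falls to 49. At q = 49 the demand price is 309 - 49 = 260 and the supply price is 171 + 49 = 220.
Deadweight loss = ½ · (260 - 220) · (69 - 49) = ½ · 40 · 20 = 400.

400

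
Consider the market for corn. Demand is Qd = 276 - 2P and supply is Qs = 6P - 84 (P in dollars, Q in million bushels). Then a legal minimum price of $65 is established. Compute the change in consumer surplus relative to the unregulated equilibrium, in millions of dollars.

In a free market, 276 - 2P = 6P - 84 gives the equilibrium P* = 45, Q* = 186.
Since 65 > 45, the floor is binding.
At P = 65: Qd = 276 - 2·65 = 146 and Qs = 6·65 - 84 = 306.
Consumer surplus without the control is ½ · (138 - 45) · 186 = 8649.
With the floor, consumers buy 146 units at 65, so CS = ½ · (138 - 65) · 146 = 5329.
Change in consumer surplus = 5329 - 8649 = -3320.

-3320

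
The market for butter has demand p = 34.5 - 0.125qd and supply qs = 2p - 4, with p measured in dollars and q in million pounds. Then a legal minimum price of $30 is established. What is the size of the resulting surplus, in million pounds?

Rearranging demand gives qd = 276 - 8p. Equilibrium: 276 - 8p = 2p - 4, so 280 = 10p and p* = 28, q* = 52.
Since 30 > 28, the floor is binding.
At p = 30: qd = 276 - 8·30 = 36 and qs = 2·30 - 4 = 56.
Surplus = qs - qd = 56 - 36 = 20.

20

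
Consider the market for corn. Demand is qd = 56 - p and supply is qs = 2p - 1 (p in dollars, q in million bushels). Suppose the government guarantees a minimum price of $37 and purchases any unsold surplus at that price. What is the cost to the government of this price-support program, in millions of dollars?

1998

Equilibrium: 56 - p = 2p - 1, so 57 = 3p and p* = 19, q* = 37.
Since 37 > 19, the floor is binding.
At p = 37: qd = 56 - 37 = 19 and qs = 2·37 - 1 = 73.
Surplus = qs - qd = 54.
Government expenditure = surplus × support price = 54 × 37 = 1998.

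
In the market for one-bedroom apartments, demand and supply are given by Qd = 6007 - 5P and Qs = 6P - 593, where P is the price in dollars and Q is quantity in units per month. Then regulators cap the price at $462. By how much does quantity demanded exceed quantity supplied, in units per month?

1518

Equilibrium: 6007 - 5P = 6P - 593, so 6600 = 11P and P* = 600, Q* = 3007.
Since 462 < 600, the ceiling is binding.
At P = 462: Qd = 6007 - 5·462 = 3697 and Qs = 6·462 - 593 = 2179.
Shortage = Qd - Qs = 3697 - 2179 = 1518.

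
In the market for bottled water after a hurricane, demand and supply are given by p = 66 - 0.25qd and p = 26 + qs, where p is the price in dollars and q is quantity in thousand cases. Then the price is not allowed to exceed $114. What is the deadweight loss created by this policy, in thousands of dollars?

Rearranging demand gives qd = 264 - 4p; rearranging supply gives qs = p - 26. Without the control the market clears where 264 - 4p = p - 26, i.e. p* = 58 and q* = 32.
Since 114 is above p* = 58, the ceiling does not bind and the free-market outcome prevails.
Since the control does not bind, no trades are prevented and deadweight loss is zero.

0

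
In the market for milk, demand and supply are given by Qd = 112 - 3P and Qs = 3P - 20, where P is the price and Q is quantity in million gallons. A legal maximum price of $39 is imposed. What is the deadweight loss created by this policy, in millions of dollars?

Without the control the market clears where 112 - 3P = 3P - 20, i.e. P* = 22 and Q* = 46.
Since 39 is above P* = 22, the ceiling does not bind and the free-market outcome prevails.
Since the control does not bind, no trades are prevented and deadweight loss is zero.

0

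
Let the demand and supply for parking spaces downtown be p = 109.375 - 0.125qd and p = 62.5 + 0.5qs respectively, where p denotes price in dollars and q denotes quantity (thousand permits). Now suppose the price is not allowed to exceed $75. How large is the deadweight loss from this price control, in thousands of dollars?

Rearranging demand gives qd = 875 - 8p; rearranging supply gives qs = 2p - 125. In a free market, 875 - 8p = 2p - 125 gives the equilibrium p* = 100, q* = 75.
Because the ceiling (75) lies below the market-clearing price, it is binding.
At p = 75: qd = 875 - 8·75 = 275 and qs = 2·75 - 125 = 25.
Quantity traded falls to 25. At q = 25 the demand price is (875 - 25)/8 = 106.25 and the supply price is (125 + 25)/2 = 75.
Deadweight loss = ½ · (106.25 - 75) · (75 - 25) = ½ · 31.25 · 50 = 781.25.

781.25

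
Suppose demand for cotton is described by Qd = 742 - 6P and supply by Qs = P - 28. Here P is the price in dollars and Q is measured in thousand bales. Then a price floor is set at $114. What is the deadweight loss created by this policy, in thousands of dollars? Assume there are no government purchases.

336

In a free market, 742 - 6P = P - 28 gives the equilibrium P* = 110, Q* = 82.
Because the floor (114) lies above the market-clearing price, it is binding.
At P = 114: Qd = 742 - 6·114 = 58 and Qs = 114 - 28 = 86.
Quantity traded falls to 58. At Q = 58 the demand price is (742 - 58)/6 = 114 and the supply price is 28 + 58 = 86.
Deadweight loss = ½ · (114 - 86) · (82 - 58) = ½ · 28 · 24 = 336.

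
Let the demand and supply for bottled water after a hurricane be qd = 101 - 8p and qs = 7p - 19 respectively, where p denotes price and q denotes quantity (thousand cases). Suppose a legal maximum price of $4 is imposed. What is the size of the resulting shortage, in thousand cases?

Equilibrium: 101 - 8p = 7p - 19, so 120 = 15p and p* = 8, q* = 37.
Because the ceiling (4) lies below the market-clearing price, it is binding.
At p = 4: qd = 101 - 8·4 = 69 and qs = 7·4 - 19 = 9.
Shortage = qd - qs = 69 - 9 = 60.

60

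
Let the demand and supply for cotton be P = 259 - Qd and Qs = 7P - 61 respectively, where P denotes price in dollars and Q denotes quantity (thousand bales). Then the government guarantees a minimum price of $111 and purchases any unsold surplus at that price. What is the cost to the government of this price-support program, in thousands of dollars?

Rearranging demand gives Qd = 259 - P. In a free market, 259 - P = 7P - 61 gives the equilibrium P* = 40, Q* = 219.
Since 111 > 40, the floor is binding.
At P = 111: Qd = 259 - 111 = 148 and Qs = 7·111 - 61 = 716.
Surplus = Qs - Qd = 568.
Government expenditure = surplus × support price = 568 × 111 = 63048.

63048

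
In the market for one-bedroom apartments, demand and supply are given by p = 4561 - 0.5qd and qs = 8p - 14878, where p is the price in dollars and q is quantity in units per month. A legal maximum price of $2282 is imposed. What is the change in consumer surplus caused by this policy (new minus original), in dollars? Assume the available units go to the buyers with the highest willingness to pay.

175820

Rearranging demand gives qd = 9122 - 2p. Without the control the market clears where 9122 - 2p = 8p - 14878, i.e. p* = 2400 and q* = 4322.
Since 2282 < 2400, the ceiling is binding.
At p = 2282: qd = 9122 - 2·2282 = 4558 and qs = 8·2282 - 14878 = 3378.
Consumer surplus without the control is ½ · (4561 - 2400) · 4322 = 4669921.
With the ceiling, 3378 units are sold at 2282 (assume they go to the highest-value buyers). The demand price at q = 3378 is 2872, so CS = ½ · [(4561 - 2282) + (2872 - 2282)] · 3378 = 4845741.
Change in consumer surplus = 4845741 - 4669921 = 175820.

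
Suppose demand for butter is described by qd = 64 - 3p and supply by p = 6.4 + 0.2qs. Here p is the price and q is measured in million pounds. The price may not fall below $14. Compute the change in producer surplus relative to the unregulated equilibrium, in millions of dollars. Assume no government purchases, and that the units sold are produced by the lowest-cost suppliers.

40.4

Rearranging supply gives qs = 5p - 32. In a free market, 64 - 3p = 5p - 32 gives the equilibrium p* = 12, q* = 28.
The floor of 14 is above the equilibrium price 12, so it binds.
At p = 14: qd = 64 - 3·14 = 22 and qs = 5·14 - 32 = 38.
Producer surplus without the control is ½ · (12 - 6.4) · 28 = 78.4.
With the floor, 22 units are sold at 14. The supply price at q = 22 is 10.8, so PS = ½ · [(14 - 6.4) + (14 - 10.8)] · 22 = 118.8.
Change in producer surplus = 118.8 - 78.4 = 40.4.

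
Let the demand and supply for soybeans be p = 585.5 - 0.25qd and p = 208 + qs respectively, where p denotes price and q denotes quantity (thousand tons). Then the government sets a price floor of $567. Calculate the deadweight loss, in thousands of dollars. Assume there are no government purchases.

Rearranging demand gives qd = 2342 - 4p; rearranging supply gives qs = p - 208. In a free market, 2342 - 4p = p - 208 gives the equilibrium p* = 510, q* = 302.
Since 567 > 510, the floor is binding.
At p = 567: qd = 2342 - 4·567 = 74 and qs = 567 - 208 = 359.
Quantity traded falls to 74. At q = 74 the demand price is (2342 - 74)/4 = 567 and the supply price is 208 + 74 = 282.
Deadweight loss = ½ · (567 - 282) · (302 - 74) = ½ · 285 · 228 = 32490.

32490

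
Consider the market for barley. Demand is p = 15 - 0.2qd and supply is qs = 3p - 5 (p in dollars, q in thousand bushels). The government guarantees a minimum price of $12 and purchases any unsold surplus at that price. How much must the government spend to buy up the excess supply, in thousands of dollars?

Rearranging demand gives qd = 75 - 5p. Setting quantity demanded equal to quantity supplied, 75 - 5p = 3p - 5, gives p* = 10 and q* = 25.
The floor of 12 is above the equilibrium price 10, so it binds.
At p = 12: qd = 75 - 5·12 = 15 and qs = 3·12 - 5 = 31.
Surplus = qs - qd = 16.
Government expenditure = surplus × support price = 16 × 12 = 192.

192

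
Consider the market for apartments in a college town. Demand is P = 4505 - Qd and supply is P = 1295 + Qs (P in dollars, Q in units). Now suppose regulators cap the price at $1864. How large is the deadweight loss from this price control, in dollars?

Rearranging demand gives Qd = 4505 - P; rearranging supply gives Qs = P - 1295. Setting quantity demanded equal to quantity supplied, 4505 - P = P - 1295, gives P* = 2900 and Q* = 1605.
The ceiling of 1864 is below the equilibrium price 2900, so it binds.
At P = 1864: Qd = 4505 - 1864 = 2641 and Qs = 1864 - 1295 = 569.
Quantity traded falls to 569. At Q = 569 the demand price is 4505 - 569 = 3936 and the supply price is 1295 + 569 = 1864.
Deadweight loss = ½ · (3936 - 1864) · (1605 - 569) = ½ · 2072 · 1036 = 1073296.

1073296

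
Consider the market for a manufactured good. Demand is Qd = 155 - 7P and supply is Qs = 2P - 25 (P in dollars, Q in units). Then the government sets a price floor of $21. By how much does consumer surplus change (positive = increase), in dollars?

In a free market, 155 - 7P = 2P - 25 gives the equilibrium P* = 20, Q* = 15.
Since 21 > 20, the floor is binding.
At P = 21: Qd = 155 - 7·21 = 8 and Qs = 2·21 - 25 = 17.
Consumer surplus without the control is ½ · (155/7 - 20) · 15 = 225/14.
With the floor, consumers buy 8 units at 21, so CS = ½ · (155/7 - 21) · 8 = 32/7.
Change in consumer surplus = 32/7 - 225/14 = -11.5.

-11.5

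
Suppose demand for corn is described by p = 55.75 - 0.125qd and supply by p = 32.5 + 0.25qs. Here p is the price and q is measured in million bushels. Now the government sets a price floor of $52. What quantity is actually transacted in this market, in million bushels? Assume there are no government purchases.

30

Rearranging demand gives qd = 446 - 8p; rearranging supply gives qs = 4p - 130. In a free market, 446 - 8p = 4p - 130 gives the equilibrium p* = 48, q* = 62.
Because the floor (52) lies above the market-clearing price, it is binding.
At p = 52: qd = 446 - 8·52 = 30 and qs = 4·52 - 130 = 78.
The quantity actually transacted is the short side, demand: 30.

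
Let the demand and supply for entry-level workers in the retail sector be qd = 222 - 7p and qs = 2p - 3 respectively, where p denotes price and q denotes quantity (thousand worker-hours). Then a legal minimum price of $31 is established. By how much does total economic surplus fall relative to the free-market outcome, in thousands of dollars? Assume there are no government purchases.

567

Equilibrium: 222 - 7p = 2p - 3, so 225 = 9p and p* = 25, q* = 47.
Because the floor (31) lies above the market-clearing price, it is binding.
At p = 31: qd = 222 - 7·31 = 5 and qs = 2·31 - 3 = 59.
Quantity traded falls to 5. At q = 5 the demand price is (222 - 5)/7 = 31 and the supply price is (3 + 5)/2 = 4.
Deadweight loss = ½ · (31 - 4) · (47 - 5) = ½ · 27 · 42 = 567.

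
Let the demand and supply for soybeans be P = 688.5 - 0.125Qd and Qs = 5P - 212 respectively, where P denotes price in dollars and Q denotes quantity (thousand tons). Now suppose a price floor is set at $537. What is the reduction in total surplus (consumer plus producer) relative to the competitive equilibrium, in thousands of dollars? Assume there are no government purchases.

Rearranging demand gives Qd = 5508 - 8P. Equilibrium: 5508 - 8P = 5P - 212, so 5720 = 13P and P* = 440, Q* = 1988.
Because the floor (537) lies above the market-clearing price, it is binding.
At P = 537: Qd = 5508 - 8·537 = 1212 and Qs = 5·537 - 212 = 2473.
Quantity traded falls to 1212. At Q = 1212 the demand price is (5508 - 1212)/8 = 537 and the supply price is (212 + 1212)/5 = 284.8.
Deadweight loss = ½ · (537 - 284.8) · (1988 - 1212) = ½ · 252.2 · 776 = 97853.6.

97853.6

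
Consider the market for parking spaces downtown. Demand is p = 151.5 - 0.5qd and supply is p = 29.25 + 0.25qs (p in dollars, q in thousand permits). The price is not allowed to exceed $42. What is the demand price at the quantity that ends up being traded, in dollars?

126

Rearranging demand gives qd = 303 - 2p; rearranging supply gives qs = 4p - 117. Equilibrium: 303 - 2p = 4p - 117, so 420 = 6p and p* = 70, q* = 163.
Since 42 < 70, the ceiling is binding.
At p = 42: qd = 303 - 2·42 = 219 and qs = 4·42 - 117 = 51.
Only 51 units reach the market. On the demand curve, the marginal buyer's willingness to pay at q = 51 is (303 - 51)/2 = 126.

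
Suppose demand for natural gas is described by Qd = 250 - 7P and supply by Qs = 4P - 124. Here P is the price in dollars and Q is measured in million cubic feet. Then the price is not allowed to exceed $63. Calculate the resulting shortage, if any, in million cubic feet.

Setting quantity demanded equal to quantity supplied, 250 - 7P = 4P - 124, gives P* = 34 and Q* = 12.
The ceiling of 63 is above the equilibrium price 34, so it is not binding; the market clears at P* = 34, Q* = 12.
Since the control does not bind, there is no shortage.

0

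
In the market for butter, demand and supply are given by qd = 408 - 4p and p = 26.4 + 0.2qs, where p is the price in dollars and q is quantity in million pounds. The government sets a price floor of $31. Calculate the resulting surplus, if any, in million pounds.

0

Rearranging supply gives qs = 5p - 132. Setting quantity demanded equal to quantity supplied, 408 - 4p = 5p - 132, gives p* = 60 and q* = 168.
The floor of 31 is below the equilibrium price 60, so it is not binding; the market clears at p* = 60, q* = 168.
Since the control does not bind, there is no surplus.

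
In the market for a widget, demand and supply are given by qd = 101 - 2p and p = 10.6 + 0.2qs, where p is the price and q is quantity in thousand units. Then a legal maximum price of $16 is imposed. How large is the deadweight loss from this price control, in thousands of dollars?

Rearranging supply gives qs = 5p - 53. Equilibrium: 101 - 2p = 5p - 53, so 154 = 7p and p* = 22, q* = 57.
Since 16 < 22, the ceiling is binding.
At p = 16: qd = 101 - 2·16 = 69 and qs = 5·16 - 53 = 27.
Quantity traded falls to 27. At q = 27 the demand price is (101 - 27)/2 = 37 and the supply price is (53 + 27)/5 = 16.
Deadweight loss = ½ · (37 - 16) · (57 - 27) = ½ · 21 · 30 = 315.

315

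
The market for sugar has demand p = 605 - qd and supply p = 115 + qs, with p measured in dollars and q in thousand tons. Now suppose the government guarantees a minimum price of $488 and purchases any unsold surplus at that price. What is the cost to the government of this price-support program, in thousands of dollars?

124928

Rearranging demand gives qd = 605 - p; rearranging supply gives qs = p - 115. Without the control the market clears where 605 - p = p - 115, i.e. p* = 360 and q* = 245.
The floor of 488 is above the equilibrium price 360, so it binds.
At p = 488: qd = 605 - 488 = 117 and qs = 488 - 115 = 373.
Surplus = qs - qd = 256.
Government expenditure = surplus × support price = 256 × 488 = 124928.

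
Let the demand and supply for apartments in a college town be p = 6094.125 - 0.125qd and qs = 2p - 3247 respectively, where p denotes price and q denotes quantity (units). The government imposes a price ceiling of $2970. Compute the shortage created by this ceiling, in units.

Rearranging demand gives qd = 48753 - 8p. Equilibrium: 48753 - 8p = 2p - 3247, so 52000 = 10p and p* = 5200, q* = 7153.
Because the ceiling (2970) lies below the market-clearing price, it is binding.
At p = 2970: qd = 48753 - 8·2970 = 24993 and qs = 2·2970 - 3247 = 2693.
Shortage = qd - qs = 24993 - 2693 = 22300.

22300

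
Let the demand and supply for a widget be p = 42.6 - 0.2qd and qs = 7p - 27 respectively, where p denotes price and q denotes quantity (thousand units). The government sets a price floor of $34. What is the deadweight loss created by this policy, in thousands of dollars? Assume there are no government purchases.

Rearranging demand gives qd = 213 - 5p. In a free market, 213 - 5p = 7p - 27 gives the equilibrium p* = 20, q* = 113.
The floor of 34 is above the equilibrium price 20, so it binds.
At p = 34: qd = 213 - 5·34 = 43 and qs = 7·34 - 27 = 211.
Quantity traded falls to 43. At q = 43 the demand price is (213 - 43)/5 = 34 and the supply price is (27 + 43)/7 = 10.
Deadweight loss = ½ · (34 - 10) · (113 - 43) = ½ · 24 · 70 = 840.

840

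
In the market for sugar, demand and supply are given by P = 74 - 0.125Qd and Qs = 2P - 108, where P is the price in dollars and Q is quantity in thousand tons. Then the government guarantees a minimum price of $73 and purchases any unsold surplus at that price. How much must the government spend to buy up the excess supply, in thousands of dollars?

2190

Rearranging demand gives Qd = 592 - 8P. Equilibrium: 592 - 8P = 2P - 108, so 700 = 10P and P* = 70, Q* = 32.
Since 73 > 70, the floor is binding.
At P = 73: Qd = 592 - 8·73 = 8 and Qs = 2·73 - 108 = 38.
Surplus = Qs - Qd = 30.
Government expenditure = surplus × support price = 30 × 73 = 2190.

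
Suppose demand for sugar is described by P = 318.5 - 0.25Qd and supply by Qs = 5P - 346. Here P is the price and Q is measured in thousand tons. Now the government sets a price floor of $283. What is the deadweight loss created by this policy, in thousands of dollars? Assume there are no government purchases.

38192.4

Rearranging demand gives Qd = 1274 - 4P. Setting quantity demanded equal to quantity supplied, 1274 - 4P = 5P - 346, gives P* = 180 and Q* = 554.
The floor of 283 is above the equilibrium price 180, so it binds.
At P = 283: Qd = 1274 - 4·283 = 142 and Qs = 5·283 - 346 = 1069.
Quantity traded falls to 142. At Q = 142 the demand price is (1274 - 142)/4 = 283 and the supply price is (346 + 142)/5 = 97.6.
Deadweight loss = ½ · (283 - 97.6) · (554 - 142) = ½ · 185.4 · 412 = 38192.4.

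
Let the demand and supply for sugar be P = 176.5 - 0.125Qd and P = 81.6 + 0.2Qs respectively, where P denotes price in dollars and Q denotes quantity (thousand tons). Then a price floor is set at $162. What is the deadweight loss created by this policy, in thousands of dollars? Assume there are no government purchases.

5033.6

Rearranging demand gives Qd = 1412 - 8P; rearranging supply gives Qs = 5P - 408. Without the control the market clears where 1412 - 8P = 5P - 408, i.e. P* = 140 and Q* = 292.
Because the floor (162) lies above the market-clearing price, it is binding.
At P = 162: Qd = 1412 - 8·162 = 116 and Qs = 5·162 - 408 = 402.
Quantity traded falls to 116. At Q = 116 the demand price is (1412 - 116)/8 = 162 and the supply price is (408 + 116)/5 = 104.8.
Deadweight loss = ½ · (162 - 104.8) · (292 - 116) = ½ · 57.2 · 176 = 5033.6.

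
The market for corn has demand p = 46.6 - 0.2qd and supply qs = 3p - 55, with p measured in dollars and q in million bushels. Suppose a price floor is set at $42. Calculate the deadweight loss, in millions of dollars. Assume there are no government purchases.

Rearranging demand gives qd = 233 - 5p. Without the control the market clears where 233 - 5p = 3p - 55, i.e. p* = 36 and q* = 53.
The floor of 42 is above the equilibrium price 36, so it binds.
At p = 42: qd = 233 - 5·42 = 23 and qs = 3·42 - 55 = 71.
Quantity traded falls to 23. At q = 23 the demand price is (233 - 23)/5 = 42 and the supply price is (55 + 23)/3 = 26.
Deadweight loss = ½ · (42 - 26) · (53 - 23) = ½ · 16 · 30 = 240.

240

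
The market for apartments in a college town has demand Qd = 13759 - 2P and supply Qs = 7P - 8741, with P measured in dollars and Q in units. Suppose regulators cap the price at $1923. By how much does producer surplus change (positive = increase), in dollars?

-3888691.5

Setting quantity demanded equal to quantity supplied, 13759 - 2P = 7P - 8741, gives P* = 2500 and Q* = 8759.
Because the ceiling (1923) lies below the market-clearing price, it is binding.
At P = 1923: Qd = 13759 - 2·1923 = 9913 and Qs = 7·1923 - 8741 = 4720.
Producer surplus without the control is ½ · (2500 - 8741/7) · 8759 = 76720081/14.
With the ceiling, producers sell 4720 units at 1923, so PS = ½ · (1923 - 8741/7) · 4720 = 11139200/7.
Change in producer surplus = 11139200/7 - 76720081/14 = -3888691.5.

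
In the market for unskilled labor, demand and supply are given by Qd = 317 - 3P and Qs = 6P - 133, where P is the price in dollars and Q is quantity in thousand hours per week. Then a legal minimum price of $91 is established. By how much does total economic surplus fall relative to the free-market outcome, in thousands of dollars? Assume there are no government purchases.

Without the control the market clears where 317 - 3P = 6P - 133, i.e. P* = 50 and Q* = 167.
Because the floor (91) lies above the market-clearing price, it is binding.
At P = 91: Qd = 317 - 3·91 = 44 and Qs = 6·91 - 133 = 413.
Quantity traded falls to 44. At Q = 44 the demand price is (317 - 44)/3 = 91 and the supply price is (133 + 44)/6 = 29.5.
Deadweight loss = ½ · (91 - 29.5) · (167 - 44) = ½ · 61.5 · 123 = 3782.25.

3782.25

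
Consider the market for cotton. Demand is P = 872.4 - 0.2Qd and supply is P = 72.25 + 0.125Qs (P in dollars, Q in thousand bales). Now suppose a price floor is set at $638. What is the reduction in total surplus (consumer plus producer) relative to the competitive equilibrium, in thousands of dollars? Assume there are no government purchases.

270416.25

Rearranging demand gives Qd = 4362 - 5P; rearranging supply gives Qs = 8P - 578. In a free market, 4362 - 5P = 8P - 578 gives the equilibrium P* = 380, Q* = 2462.
The floor of 638 is above the equilibrium price 380, so it binds.
At P = 638: Qd = 4362 - 5·638 = 1172 and Qs = 8·638 - 578 = 4526.
Quantity traded falls to 1172. At Q = 1172 the demand price is (4362 - 1172)/5 = 638 and the supply price is (578 + 1172)/8 = 218.75.
Deadweight loss = ½ · (638 - 218.75) · (2462 - 1172) = ½ · 419.25 · 1290 = 270416.25.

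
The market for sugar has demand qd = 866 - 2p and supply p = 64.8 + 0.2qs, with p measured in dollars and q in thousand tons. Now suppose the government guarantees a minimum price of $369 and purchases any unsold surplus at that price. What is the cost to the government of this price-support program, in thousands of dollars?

514017

Rearranging supply gives qs = 5p - 324. Equilibrium: 866 - 2p = 5p - 324, so 1190 = 7p and p* = 170, q* = 526.
Because the floor (369) lies above the market-clearing price, it is binding.
At p = 369: qd = 866 - 2·369 = 128 and qs = 5·369 - 324 = 1521.
Surplus = qs - qd = 1393.
Government expenditure = surplus × support price = 1393 × 369 = 514017.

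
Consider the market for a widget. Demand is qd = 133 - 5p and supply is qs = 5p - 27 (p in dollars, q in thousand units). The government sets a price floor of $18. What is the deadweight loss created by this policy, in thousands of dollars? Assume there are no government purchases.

Without the control the market clears where 133 - 5p = 5p - 27, i.e. p* = 16 and q* = 53.
Since 18 > 16, the floor is binding.
At p = 18: qd = 133 - 5·18 = 43 and qs = 5·18 - 27 = 63.
Quantity traded falls to 43. At q = 43 the demand price is (133 - 43)/5 = 18 and the supply price is (27 + 43)/5 = 14.
Deadweight loss = ½ · (18 - 14) · (53 - 43) = ½ · 4 · 10 = 20.

20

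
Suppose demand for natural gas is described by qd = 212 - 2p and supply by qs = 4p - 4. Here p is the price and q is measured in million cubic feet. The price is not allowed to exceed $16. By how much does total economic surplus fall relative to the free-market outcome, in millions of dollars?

2400

In a free market, 212 - 2p = 4p - 4 gives the equilibrium p* = 36, q* = 140.
The ceiling of 16 is below the equilibrium price 36, so it binds.
At p = 16: qd = 212 - 2·16 = 180 and qs = 4·16 - 4 = 60.
Quantity traded falls to 60. At q = 60 the demand price is (212 - 60)/2 = 76 and the supply price is (4 + 60)/4 = 16.
Deadweight loss = ½ · (76 - 16) · (140 - 60) = ½ · 60 · 80 = 2400.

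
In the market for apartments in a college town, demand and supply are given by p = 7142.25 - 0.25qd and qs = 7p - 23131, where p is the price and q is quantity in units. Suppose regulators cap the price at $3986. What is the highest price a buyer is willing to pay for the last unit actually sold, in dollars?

5949.5

Rearranging demand gives qd = 28569 - 4p. Equilibrium: 28569 - 4p = 7p - 23131, so 51700 = 11p and p* = 4700, q* = 9769.
Since 3986 < 4700, the ceiling is binding.
At p = 3986: qd = 28569 - 4·3986 = 12625 and qs = 7·3986 - 23131 = 4771.
Only 4771 units reach the market. On the demand curve, the marginal buyer's willingness to pay at q = 4771 is (28569 - 4771)/4 = 5949.5.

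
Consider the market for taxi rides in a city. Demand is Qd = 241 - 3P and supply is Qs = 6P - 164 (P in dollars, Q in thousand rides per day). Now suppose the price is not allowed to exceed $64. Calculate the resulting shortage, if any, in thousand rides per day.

Setting quantity demanded equal to quantity supplied, 241 - 3P = 6P - 164, gives P* = 45 and Q* = 106.
The ceiling of 64 is above the equilibrium price 45, so it is not binding; the market clears at P* = 45, Q* = 106.
Since the control does not bind, there is no shortage.

0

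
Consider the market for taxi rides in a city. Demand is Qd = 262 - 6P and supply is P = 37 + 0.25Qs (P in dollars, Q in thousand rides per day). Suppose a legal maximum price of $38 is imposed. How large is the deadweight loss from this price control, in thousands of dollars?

30

Rearranging supply gives Qs = 4P - 148. Setting quantity demanded equal to quantity supplied, 262 - 6P = 4P - 148, gives P* = 41 and Q* = 16.
Because the ceiling (38) lies below the market-clearing price, it is binding.
At P = 38: Qd = 262 - 6·38 = 34 and Qs = 4·38 - 148 = 4.
Quantity traded falls to 4. At Q = 4 the demand price is (262 - 4)/6 = 43 and the supply price is (148 + 4)/4 = 38.
Deadweight loss = ½ · (43 - 38) · (16 - 4) = ½ · 5 · 12 = 30.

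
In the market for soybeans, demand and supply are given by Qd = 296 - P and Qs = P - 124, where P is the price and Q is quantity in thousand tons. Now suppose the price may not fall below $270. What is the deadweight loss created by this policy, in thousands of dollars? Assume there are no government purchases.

3600

Setting quantity demanded equal to quantity supplied, 296 - P = P - 124, gives P* = 210 and Q* = 86.
Since 270 > 210, the floor is binding.
At P = 270: Qd = 296 - 270 = 26 and Qs = 270 - 124 = 146.
Quantity traded falls to 26. At Q = 26 the demand price is 296 - 26 = 270 and the supply price is 124 + 26 = 150.
Deadweight loss = ½ · (270 - 150) · (86 - 26) = ½ · 120 · 60 = 3600.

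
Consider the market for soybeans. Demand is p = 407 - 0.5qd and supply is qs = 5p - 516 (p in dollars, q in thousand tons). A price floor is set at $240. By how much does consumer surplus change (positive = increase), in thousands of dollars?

-19200

Rearranging demand gives qd = 814 - 2p. In a free market, 814 - 2p = 5p - 516 gives the equilibrium p* = 190, q* = 434.
Because the floor (240) lies above the market-clearing price, it is binding.
At p = 240: qd = 814 - 2·240 = 334 and qs = 5·240 - 516 = 684.
Consumer surplus without the control is ½ · (407 - 190) · 434 = 47089.
With the floor, consumers buy 334 units at 240, so CS = ½ · (407 - 240) · 334 = 27889.
Change in consumer surplus = 27889 - 47089 = -19200.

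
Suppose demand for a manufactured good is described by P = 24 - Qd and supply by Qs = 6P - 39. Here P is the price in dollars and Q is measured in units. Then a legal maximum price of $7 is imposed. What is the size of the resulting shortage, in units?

Rearranging demand gives Qd = 24 - P. Equilibrium: 24 - P = 6P - 39, so 63 = 7P and P* = 9, Q* = 15.
The ceiling of 7 is below the equilibrium price 9, so it binds.
At P = 7: Qd = 24 - 7 = 17 and Qs = 6·7 - 39 = 3.
Shortage = Qd - Qs = 17 - 3 = 14.

14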